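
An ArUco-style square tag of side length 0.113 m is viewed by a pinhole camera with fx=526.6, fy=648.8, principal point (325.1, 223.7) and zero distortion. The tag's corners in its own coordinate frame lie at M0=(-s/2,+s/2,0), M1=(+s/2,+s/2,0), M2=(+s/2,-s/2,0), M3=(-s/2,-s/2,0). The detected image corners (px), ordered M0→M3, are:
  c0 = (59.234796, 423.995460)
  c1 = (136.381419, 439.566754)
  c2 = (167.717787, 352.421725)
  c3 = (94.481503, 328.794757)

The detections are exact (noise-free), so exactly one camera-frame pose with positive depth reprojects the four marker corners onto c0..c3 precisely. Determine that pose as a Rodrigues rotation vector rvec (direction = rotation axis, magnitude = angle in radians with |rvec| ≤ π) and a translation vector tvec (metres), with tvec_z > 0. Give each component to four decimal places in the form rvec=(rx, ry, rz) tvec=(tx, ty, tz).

Intrinsics K: fx=526.6, fy=648.8, cx=325.1, cy=223.7
Marker side s = 0.113 m; corners in marker frame (Z=0):
  M0 = (-0.0565, +0.0565, 0)
  M1 = (+0.0565, +0.0565, 0)
  M2 = (+0.0565, -0.0565, 0)
  M3 = (-0.0565, -0.0565, 0)
Detected image corners:
  c0 = (59.234796, 423.995460) px
  c1 = (136.381419, 439.566754) px
  c2 = (167.717787, 352.421725) px
  c3 = (94.481503, 328.794757) px
Planar DLT: solve 8×8 A·h = b for H (H[2,2]=1):
  H  [+757.36380 -305.74555 +116.26024]
  H  [+484.26711 +765.01082 +386.37183]
  H  [+0.80429 -0.10412 +1.00000]
B = K⁻¹H; ‖b₁‖=1.324271, ‖b₂‖=1.324271; λ = 2/(‖b₁‖+‖b₂‖) = 0.755132, sign → tz>0 ⇒ λ=+0.755132
r₁ = λ·B[:,0] = (+0.71109,+0.35423,+0.60735); r₂ = λ·B[:,1] = (-0.38989,+0.91750,-0.07862)
r₃ = r₁×r₂ = (-0.58509,-0.18090,+0.79054); SVD([r₁ r₂ r₃]) → R = UVᵀ:
  R  [+0.71109 -0.38989 -0.58509]
  R  [+0.35423 +0.91750 -0.18090]
  R  [+0.60735 -0.07862 +0.79054]
t = (-0.29947, +0.18933, +0.75513) m
tr R = 2.419125; θ = arccos((tr R − 1)/2) = 0.781919 rad = 44.801°
axis k = ((R−Rᵀ)₃₂, (R−Rᵀ)₁₃, (R−Rᵀ)₂₁) / (2 sinθ) = (+0.072571, -0.846130, +0.528013)
rvec = θ·k = (+0.056745, -0.661605, +0.412864)

rvec=(0.0567, -0.6616, 0.4129) tvec=(-0.2995, 0.1893, 0.7551)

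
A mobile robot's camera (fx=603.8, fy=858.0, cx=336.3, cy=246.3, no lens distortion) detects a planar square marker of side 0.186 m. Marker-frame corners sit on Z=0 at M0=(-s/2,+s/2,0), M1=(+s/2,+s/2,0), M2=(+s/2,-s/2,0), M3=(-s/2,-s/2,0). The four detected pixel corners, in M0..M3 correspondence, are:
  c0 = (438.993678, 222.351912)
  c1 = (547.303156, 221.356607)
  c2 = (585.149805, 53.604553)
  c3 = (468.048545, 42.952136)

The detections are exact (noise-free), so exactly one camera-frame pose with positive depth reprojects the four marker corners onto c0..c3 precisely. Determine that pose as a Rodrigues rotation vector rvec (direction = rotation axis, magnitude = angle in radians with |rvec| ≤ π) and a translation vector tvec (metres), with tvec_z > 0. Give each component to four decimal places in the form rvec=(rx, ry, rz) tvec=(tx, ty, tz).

Intrinsics K: fx=603.8, fy=858.0, cx=336.3, cy=246.3
Marker side s = 0.186 m; corners in marker frame (Z=0):
  M0 = (-0.0930, +0.0930, 0)
  M1 = (+0.0930, +0.0930, 0)
  M2 = (+0.0930, -0.0930, 0)
  M3 = (-0.0930, -0.0930, 0)
Detected image corners:
  c0 = (438.993678, 222.351912) px
  c1 = (547.303156, 221.356607) px
  c2 = (585.149805, 53.604553) px
  c3 = (468.048545, 42.952136) px
Planar DLT: solve 8×8 A·h = b for H (H[2,2]=1):
  H  [+781.33965 +85.63088 +510.87623]
  H  [+71.20638 +1002.72154 +139.35853]
  H  [+0.34625 +0.52216 +1.00000]
B = K⁻¹H; ‖b₁‖=1.154455, ‖b₂‖=1.154455; λ = 2/(‖b₁‖+‖b₂‖) = 0.866209, sign → tz>0 ⇒ λ=+0.866209
r₁ = λ·B[:,0] = (+0.95386,-0.01421,+0.29993); r₂ = λ·B[:,1] = (-0.12907,+0.88248,+0.45230)
r₃ = r₁×r₂ = (-0.27111,-0.47014,+0.83992); SVD([r₁ r₂ r₃]) → R = UVᵀ:
  R  [+0.95386 -0.12907 -0.27111]
  R  [-0.01421 +0.88248 -0.47014]
  R  [+0.29993 +0.45230 +0.83992]
t = (+0.25045, -0.10796, +0.86621) m
tr R = 2.676257; θ = arccos((tr R − 1)/2) = 0.576953 rad = 33.057°
axis k = ((R−Rᵀ)₃₂, (R−Rᵀ)₁₃, (R−Rᵀ)₂₁) / (2 sinθ) = (+0.845540, -0.523428, +0.105287)
rvec = θ·k = (+0.487837, -0.301993, +0.060745)

rvec=(0.4878, -0.3020, 0.0607) tvec=(0.2504, -0.1080, 0.8662)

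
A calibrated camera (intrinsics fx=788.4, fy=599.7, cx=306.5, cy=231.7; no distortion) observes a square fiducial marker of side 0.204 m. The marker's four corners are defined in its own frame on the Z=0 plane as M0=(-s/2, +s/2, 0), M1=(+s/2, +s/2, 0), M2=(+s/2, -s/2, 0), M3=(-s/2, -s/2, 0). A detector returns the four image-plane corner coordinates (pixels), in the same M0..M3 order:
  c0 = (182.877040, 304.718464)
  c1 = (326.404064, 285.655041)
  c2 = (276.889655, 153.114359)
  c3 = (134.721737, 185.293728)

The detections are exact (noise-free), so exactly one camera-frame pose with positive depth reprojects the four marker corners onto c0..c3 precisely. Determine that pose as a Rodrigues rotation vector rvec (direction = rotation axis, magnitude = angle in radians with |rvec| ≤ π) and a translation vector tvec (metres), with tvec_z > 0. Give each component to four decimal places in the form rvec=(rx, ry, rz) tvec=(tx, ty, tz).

Intrinsics K: fx=788.4, fy=599.7, cx=306.5, cy=231.7
Marker side s = 0.204 m; corners in marker frame (Z=0):
  M0 = (-0.1020, +0.1020, 0)
  M1 = (+0.1020, +0.1020, 0)
  M2 = (+0.1020, -0.1020, 0)
  M3 = (-0.1020, -0.1020, 0)
Detected image corners:
  c0 = (182.877040, 304.718464) px
  c1 = (326.404064, 285.655041) px
  c2 = (276.889655, 153.114359) px
  c3 = (134.721737, 185.293728) px
Planar DLT: solve 8×8 A·h = b for H (H[2,2]=1):
  H  [+588.37755 +266.73748 +226.97995]
  H  [-238.05753 +643.72041 +233.59842]
  H  [-0.48603 +0.11952 +1.00000]
B = K⁻¹H; ‖b₁‖=1.074553, ‖b₂‖=1.074553; λ = 2/(‖b₁‖+‖b₂‖) = 0.930620, sign → tz>0 ⇒ λ=+0.930620
r₁ = λ·B[:,0] = (+0.87036,-0.19467,-0.45231); r₂ = λ·B[:,1] = (+0.27161,+0.95596,+0.11123)
r₃ = r₁×r₂ = (+0.41074,-0.21966,+0.88490); SVD([r₁ r₂ r₃]) → R = UVᵀ:
  R  [+0.87036 +0.27161 +0.41074]
  R  [-0.19467 +0.95596 -0.21966]
  R  [-0.45231 +0.11123 +0.88490]
t = (-0.09386, +0.00295, +0.93062) m
tr R = 2.711211; θ = arccos((tr R − 1)/2) = 0.544076 rad = 31.173°
axis k = ((R−Rᵀ)₃₂, (R−Rᵀ)₁₃, (R−Rᵀ)₂₁) / (2 sinθ) = (+0.319619, +0.833657, -0.450399)
rvec = θ·k = (+0.173897, +0.453573, -0.245052)

rvec=(0.1739, 0.4536, -0.2451) tvec=(-0.0939, 0.0029, 0.9306)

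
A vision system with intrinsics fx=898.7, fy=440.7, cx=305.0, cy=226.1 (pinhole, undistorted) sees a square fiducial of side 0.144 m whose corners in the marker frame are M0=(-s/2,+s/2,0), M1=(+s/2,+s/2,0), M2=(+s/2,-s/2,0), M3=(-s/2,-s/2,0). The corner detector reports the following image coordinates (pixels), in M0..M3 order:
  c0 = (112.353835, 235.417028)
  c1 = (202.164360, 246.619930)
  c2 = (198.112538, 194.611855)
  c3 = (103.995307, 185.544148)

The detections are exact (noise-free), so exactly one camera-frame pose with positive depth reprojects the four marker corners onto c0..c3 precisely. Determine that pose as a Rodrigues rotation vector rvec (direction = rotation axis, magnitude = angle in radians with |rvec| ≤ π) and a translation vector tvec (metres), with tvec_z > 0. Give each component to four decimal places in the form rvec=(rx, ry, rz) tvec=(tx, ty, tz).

rvec=(0.4040, 0.4673, 0.1103) tvec=(-0.1949, -0.0263, 1.1527)

Intrinsics K: fx=898.7, fy=440.7, cx=305.0, cy=226.1
Marker side s = 0.144 m; corners in marker frame (Z=0):
  M0 = (-0.0720, +0.0720, 0)
  M1 = (+0.0720, +0.0720, 0)
  M2 = (+0.0720, -0.0720, 0)
  M3 = (-0.0720, -0.0720, 0)
Detected image corners:
  c0 = (112.353835, 235.417028) px
  c1 = (202.164360, 246.619930) px
  c2 = (198.112538, 194.611855) px
  c3 = (103.995307, 185.544148) px
Planar DLT: solve 8×8 A·h = b for H (H[2,2]=1):
  H  [+582.66880 +97.36427 +153.04067]
  H  [-7.16173 +428.90443 +216.05767]
  H  [-0.36063 +0.34954 +1.00000]
B = K⁻¹H; ‖b₁‖=0.867506, ‖b₂‖=0.867506; λ = 2/(‖b₁‖+‖b₂‖) = 1.152730, sign → tz>0 ⇒ λ=+1.152730
r₁ = λ·B[:,0] = (+0.88845,+0.19454,-0.41570); r₂ = λ·B[:,1] = (-0.01186,+0.91515,+0.40293)
r₃ = r₁×r₂ = (+0.45882,-0.35305,+0.81538); SVD([r₁ r₂ r₃]) → R = UVᵀ:
  R  [+0.88845 -0.01186 +0.45882]
  R  [+0.19454 +0.91515 -0.35305]
  R  [-0.41570 +0.40293 +0.81538]
t = (-0.19491, -0.02627, +1.15273) m
tr R = 2.618979; θ = arccos((tr R − 1)/2) = 0.627514 rad = 35.954°
axis k = ((R−Rᵀ)₃₂, (R−Rᵀ)₁₃, (R−Rᵀ)₂₁) / (2 sinθ) = (+0.643790, +0.744741, +0.175772)
rvec = θ·k = (+0.403987, +0.467335, +0.110300)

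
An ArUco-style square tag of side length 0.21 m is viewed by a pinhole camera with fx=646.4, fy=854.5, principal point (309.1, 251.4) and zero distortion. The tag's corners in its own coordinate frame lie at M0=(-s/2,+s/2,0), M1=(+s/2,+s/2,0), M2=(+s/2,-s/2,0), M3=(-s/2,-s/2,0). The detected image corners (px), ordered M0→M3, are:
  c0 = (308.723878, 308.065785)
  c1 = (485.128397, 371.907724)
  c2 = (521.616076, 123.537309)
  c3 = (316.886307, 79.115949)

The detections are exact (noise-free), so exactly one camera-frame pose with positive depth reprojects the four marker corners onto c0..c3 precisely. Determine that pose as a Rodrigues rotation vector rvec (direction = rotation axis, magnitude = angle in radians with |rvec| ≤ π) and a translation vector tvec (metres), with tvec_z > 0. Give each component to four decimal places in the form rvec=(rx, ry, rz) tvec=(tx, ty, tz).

Intrinsics K: fx=646.4, fy=854.5, cx=309.1, cy=251.4
Marker side s = 0.21 m; corners in marker frame (Z=0):
  M0 = (-0.1050, +0.1050, 0)
  M1 = (+0.1050, +0.1050, 0)
  M2 = (+0.1050, -0.1050, 0)
  M3 = (-0.1050, -0.1050, 0)
Detected image corners:
  c0 = (308.723878, 308.065785) px
  c1 = (485.128397, 371.907724) px
  c2 = (521.616076, 123.537309) px
  c3 = (316.886307, 79.115949) px
Planar DLT: solve 8×8 A·h = b for H (H[2,2]=1):
  H  [+685.03719 +160.79098 +401.99138]
  H  [+143.10605 +1276.26428 +227.22435]
  H  [-0.53385 +0.64525 +1.00000]
B = K⁻¹H; ‖b₁‖=1.455909, ‖b₂‖=1.455909; λ = 2/(‖b₁‖+‖b₂‖) = 0.686856, sign → tz>0 ⇒ λ=+0.686856
r₁ = λ·B[:,0] = (+0.90325,+0.22291,-0.36667); r₂ = λ·B[:,1] = (-0.04108,+0.89548,+0.44320)
r₃ = r₁×r₂ = (+0.42714,-0.38526,+0.81800); SVD([r₁ r₂ r₃]) → R = UVᵀ:
  R  [+0.90325 -0.04108 +0.42714]
  R  [+0.22291 +0.89548 -0.38526]
  R  [-0.36667 +0.44320 +0.81800]
t = (+0.09871, -0.01943, +0.68686) m
tr R = 2.616735; θ = arccos((tr R − 1)/2) = 0.629422 rad = 36.063°
axis k = ((R−Rᵀ)₃₂, (R−Rᵀ)₁₃, (R−Rᵀ)₂₁) / (2 sinθ) = (+0.703654, +0.674238, +0.224218)
rvec = θ·k = (+0.442896, +0.424380, +0.141128)

rvec=(0.4429, 0.4244, 0.1411) tvec=(0.0987, -0.0194, 0.6869)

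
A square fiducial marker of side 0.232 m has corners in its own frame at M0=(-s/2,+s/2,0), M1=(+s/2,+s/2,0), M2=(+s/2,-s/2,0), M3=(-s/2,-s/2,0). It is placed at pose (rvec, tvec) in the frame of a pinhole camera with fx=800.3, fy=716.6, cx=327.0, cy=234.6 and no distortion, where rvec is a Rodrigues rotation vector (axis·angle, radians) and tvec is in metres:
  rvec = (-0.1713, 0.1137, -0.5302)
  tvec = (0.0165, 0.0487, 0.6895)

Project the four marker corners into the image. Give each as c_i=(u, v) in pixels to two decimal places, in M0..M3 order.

c0=(296.44, 453.96) c1=(536.85, 329.98) c2=(393.76, 123.59) c3=(171.14, 244.13)

Intrinsics K: fx=800.3, fy=716.6, cx=327.0, cy=234.6
Marker side s = 0.232 m; corners in marker frame (Z=0):
  M0 = (-0.1160, +0.1160, 0)
  M1 = (+0.1160, +0.1160, 0)
  M2 = (+0.1160, -0.1160, 0)
  M3 = (-0.1160, -0.1160, 0)
rvec = (-0.1713, 0.1137, -0.5302), |rvec| = θ = 0.56867 rad = 32.582°
Rodrigues: sinθ=0.53851, 1−cosθ=0.15738; R = I + sinθ·[k]× + (1−cosθ)·[k]×²:
    [+0.85690 +0.49260 +0.15187]
    [-0.51156 +0.84891 +0.13288]
    [-0.06347 -0.19155 +0.97943]
t = (0.0165, 0.0487, 0.6895) m
M0: Pc = R·M0+t = (-0.02576, +0.20651, +0.67464); u = 800.3·(-0.02576)/0.67464 + 327.0 = 296.4439, v = 716.6·(+0.20651)/0.67464 + 234.6 = 453.9584
M1: Pc = R·M1+t = (+0.17304, +0.08783, +0.65992); u = 800.3·(+0.17304)/0.65992 + 327.0 = 536.8533, v = 716.6·(+0.08783)/0.65992 + 234.6 = 329.9768
M2: Pc = R·M2+t = (+0.05876, -0.10911, +0.70436); u = 800.3·(+0.05876)/0.70436 + 327.0 = 393.7620, v = 716.6·(-0.10911)/0.70436 + 234.6 = 123.5888
M3: Pc = R·M3+t = (-0.14004, +0.00957, +0.71908); u = 800.3·(-0.14004)/0.71908 + 327.0 = 171.1405, v = 716.6·(+0.00957)/0.71908 + 234.6 = 244.1344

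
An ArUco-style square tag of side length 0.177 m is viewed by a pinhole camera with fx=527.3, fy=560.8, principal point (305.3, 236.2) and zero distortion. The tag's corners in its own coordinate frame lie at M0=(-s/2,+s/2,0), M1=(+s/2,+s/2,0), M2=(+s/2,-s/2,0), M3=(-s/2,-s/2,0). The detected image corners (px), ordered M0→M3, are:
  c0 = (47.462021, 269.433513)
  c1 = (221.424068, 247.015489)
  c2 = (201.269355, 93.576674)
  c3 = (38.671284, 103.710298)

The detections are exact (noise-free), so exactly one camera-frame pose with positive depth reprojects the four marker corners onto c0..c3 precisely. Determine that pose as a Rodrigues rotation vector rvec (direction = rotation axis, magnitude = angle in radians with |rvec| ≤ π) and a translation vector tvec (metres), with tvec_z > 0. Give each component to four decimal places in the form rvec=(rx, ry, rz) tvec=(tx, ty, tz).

Intrinsics K: fx=527.3, fy=560.8, cx=305.3, cy=236.2
Marker side s = 0.177 m; corners in marker frame (Z=0):
  M0 = (-0.0885, +0.0885, 0)
  M1 = (+0.0885, +0.0885, 0)
  M2 = (+0.0885, -0.0885, 0)
  M3 = (-0.0885, -0.0885, 0)
Detected image corners:
  c0 = (47.462021, 269.433513) px
  c1 = (221.424068, 247.015489) px
  c2 = (201.269355, 93.576674) px
  c3 = (38.671284, 103.710298) px
Planar DLT: solve 8×8 A·h = b for H (H[2,2]=1):
  H  [+999.49052 +30.05472 +129.86384]
  H  [-20.63335 +826.28069 +175.21874]
  H  [+0.39255 -0.41529 +1.00000]
B = K⁻¹H; ‖b₁‖=1.725647, ‖b₂‖=1.725647; λ = 2/(‖b₁‖+‖b₂‖) = 0.579493, sign → tz>0 ⇒ λ=+0.579493
r₁ = λ·B[:,0] = (+0.96671,-0.11713,+0.22748); r₂ = λ·B[:,1] = (+0.17237,+0.95518,-0.24066)
r₃ = r₁×r₂ = (-0.18910,+0.27186,+0.94358); SVD([r₁ r₂ r₃]) → R = UVᵀ:
  R  [+0.96671 +0.17237 -0.18910]
  R  [-0.11713 +0.95518 +0.27186]
  R  [+0.22748 -0.24066 +0.94358]
t = (-0.19280, -0.06301, +0.57949) m
tr R = 2.865471; θ = arccos((tr R − 1)/2) = 0.368870 rad = 21.135°
axis k = ((R−Rᵀ)₃₂, (R−Rᵀ)₁₃, (R−Rᵀ)₂₁) / (2 sinθ) = (-0.710713, -0.577684, -0.401457)
rvec = θ·k = (-0.262160, -0.213090, -0.148085)

rvec=(-0.2622, -0.2131, -0.1481) tvec=(-0.1928, -0.0630, 0.5795)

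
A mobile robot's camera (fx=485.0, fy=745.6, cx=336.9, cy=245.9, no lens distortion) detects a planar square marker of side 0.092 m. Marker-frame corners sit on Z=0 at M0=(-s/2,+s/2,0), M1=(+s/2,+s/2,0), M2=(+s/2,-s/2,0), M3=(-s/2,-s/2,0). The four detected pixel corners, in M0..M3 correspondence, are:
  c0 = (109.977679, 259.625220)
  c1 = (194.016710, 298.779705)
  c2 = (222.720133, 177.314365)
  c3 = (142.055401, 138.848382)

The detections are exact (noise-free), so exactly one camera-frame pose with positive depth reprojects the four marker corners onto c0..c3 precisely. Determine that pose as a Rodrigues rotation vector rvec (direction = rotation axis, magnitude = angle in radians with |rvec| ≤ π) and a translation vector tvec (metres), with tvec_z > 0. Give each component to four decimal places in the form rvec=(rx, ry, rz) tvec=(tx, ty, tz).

Intrinsics K: fx=485.0, fy=745.6, cx=336.9, cy=245.9
Marker side s = 0.092 m; corners in marker frame (Z=0):
  M0 = (-0.0460, +0.0460, 0)
  M1 = (+0.0460, +0.0460, 0)
  M2 = (+0.0460, -0.0460, 0)
  M3 = (-0.0460, -0.0460, 0)
Detected image corners:
  c0 = (109.977679, 259.625220) px
  c1 = (194.016710, 298.779705) px
  c2 = (222.720133, 177.314365) px
  c3 = (142.055401, 138.848382) px
Planar DLT: solve 8×8 A·h = b for H (H[2,2]=1):
  H  [+906.87472 -400.26916 +167.62219]
  H  [+437.60015 +1225.00798 +217.54020]
  H  [+0.07236 -0.41867 +1.00000]
B = K⁻¹H; ‖b₁‖=1.906074, ‖b₂‖=1.906074; λ = 2/(‖b₁‖+‖b₂‖) = 0.524639, sign → tz>0 ⇒ λ=+0.524639
r₁ = λ·B[:,0] = (+0.95462,+0.29539,+0.03797); r₂ = λ·B[:,1] = (-0.28041,+0.93441,-0.21965)
r₃ = r₁×r₂ = (-0.10036,+0.19904,+0.97484); SVD([r₁ r₂ r₃]) → R = UVᵀ:
  R  [+0.95462 -0.28041 -0.10036]
  R  [+0.29539 +0.93441 +0.19904]
  R  [+0.03797 -0.21965 +0.97484]
t = (-0.18311, -0.01996, +0.52464) m
tr R = 2.863873; θ = arccos((tr R − 1)/2) = 0.371079 rad = 21.261°
axis k = ((R−Rᵀ)₃₂, (R−Rᵀ)₁₃, (R−Rᵀ)₂₁) / (2 sinθ) = (-0.577302, -0.190727, +0.793943)
rvec = θ·k = (-0.214225, -0.070775, +0.294615)

rvec=(-0.2142, -0.0708, 0.2946) tvec=(-0.1831, -0.0200, 0.5246)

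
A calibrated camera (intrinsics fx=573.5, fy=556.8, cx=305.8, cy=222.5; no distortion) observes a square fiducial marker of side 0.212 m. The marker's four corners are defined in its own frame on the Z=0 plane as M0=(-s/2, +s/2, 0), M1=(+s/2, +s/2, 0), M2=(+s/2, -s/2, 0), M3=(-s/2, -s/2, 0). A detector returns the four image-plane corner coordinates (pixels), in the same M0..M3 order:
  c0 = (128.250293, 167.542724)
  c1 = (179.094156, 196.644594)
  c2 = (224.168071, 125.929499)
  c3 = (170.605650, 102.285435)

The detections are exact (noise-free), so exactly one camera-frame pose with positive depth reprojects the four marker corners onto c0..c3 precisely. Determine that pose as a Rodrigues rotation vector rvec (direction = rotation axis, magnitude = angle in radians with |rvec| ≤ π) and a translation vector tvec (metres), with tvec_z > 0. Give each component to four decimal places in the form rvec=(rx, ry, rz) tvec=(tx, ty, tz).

rvec=(-0.2245, 0.5209, 0.5009) tvec=(-0.3363, -0.1984, 1.4708)

Intrinsics K: fx=573.5, fy=556.8, cx=305.8, cy=222.5
Marker side s = 0.212 m; corners in marker frame (Z=0):
  M0 = (-0.1060, +0.1060, 0)
  M1 = (+0.1060, +0.1060, 0)
  M2 = (+0.1060, -0.1060, 0)
  M3 = (-0.1060, -0.1060, 0)
Detected image corners:
  c0 = (128.250293, 167.542724) px
  c1 = (179.094156, 196.644594) px
  c2 = (224.168071, 125.929499) px
  c3 = (170.605650, 102.285435) px
Planar DLT: solve 8×8 A·h = b for H (H[2,2]=1):
  H  [+183.48238 -215.42483 +174.66469]
  H  [+71.34437 +312.21392 +147.40618]
  H  [-0.35775 -0.05393 +1.00000]
B = K⁻¹H; ‖b₁‖=0.679913, ‖b₂‖=0.679913; λ = 2/(‖b₁‖+‖b₂‖) = 1.470777, sign → tz>0 ⇒ λ=+1.470777
r₁ = λ·B[:,0] = (+0.75111,+0.39871,-0.52617); r₂ = λ·B[:,1] = (-0.51017,+0.85641,-0.07932)
r₃ = r₁×r₂ = (+0.41899,+0.32802,+0.84667); SVD([r₁ r₂ r₃]) → R = UVᵀ:
  R  [+0.75111 -0.51017 +0.41899]
  R  [+0.39871 +0.85641 +0.32802]
  R  [-0.52617 -0.07932 +0.84667]
t = (-0.33630, -0.19836, +1.47078) m
tr R = 2.454192; θ = arccos((tr R − 1)/2) = 0.756714 rad = 43.356°
axis k = ((R−Rᵀ)₃₂, (R−Rᵀ)₁₃, (R−Rᵀ)₂₁) / (2 sinθ) = (-0.296665, +0.688351, +0.661938)
rvec = θ·k = (-0.224491, +0.520885, +0.500898)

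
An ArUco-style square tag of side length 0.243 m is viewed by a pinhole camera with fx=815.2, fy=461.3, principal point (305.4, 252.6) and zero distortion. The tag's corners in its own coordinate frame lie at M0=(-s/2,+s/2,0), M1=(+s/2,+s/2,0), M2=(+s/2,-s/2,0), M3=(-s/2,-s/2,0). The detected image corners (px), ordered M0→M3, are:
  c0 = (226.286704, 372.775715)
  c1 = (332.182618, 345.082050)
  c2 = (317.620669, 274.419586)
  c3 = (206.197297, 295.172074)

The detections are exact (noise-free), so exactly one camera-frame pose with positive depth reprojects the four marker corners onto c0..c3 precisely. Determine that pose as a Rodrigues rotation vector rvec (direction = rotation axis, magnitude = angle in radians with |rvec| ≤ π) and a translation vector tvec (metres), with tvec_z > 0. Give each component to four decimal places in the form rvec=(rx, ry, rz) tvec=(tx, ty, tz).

Intrinsics K: fx=815.2, fy=461.3, cx=305.4, cy=252.6
Marker side s = 0.243 m; corners in marker frame (Z=0):
  M0 = (-0.1215, +0.1215, 0)
  M1 = (+0.1215, +0.1215, 0)
  M2 = (+0.1215, -0.1215, 0)
  M3 = (-0.1215, -0.1215, 0)
Detected image corners:
  c0 = (226.286704, 372.775715) px
  c1 = (332.182618, 345.082050) px
  c2 = (317.620669, 274.419586) px
  c3 = (206.197297, 295.172074) px
Planar DLT: solve 8×8 A·h = b for H (H[2,2]=1):
  H  [+563.64832 +108.73941 +273.56648]
  H  [+38.87510 +349.57248 +321.86085]
  H  [+0.43125 +0.14058 +1.00000]
B = K⁻¹H; ‖b₁‖=0.699854, ‖b₂‖=0.699854; λ = 2/(‖b₁‖+‖b₂‖) = 1.428870, sign → tz>0 ⇒ λ=+1.428870
r₁ = λ·B[:,0] = (+0.75711,-0.21700,+0.61620); r₂ = λ·B[:,1] = (+0.11535,+0.97280,+0.20087)
r₃ = r₁×r₂ = (-0.64303,-0.08100,+0.76155); SVD([r₁ r₂ r₃]) → R = UVᵀ:
  R  [+0.75711 +0.11535 -0.64303]
  R  [-0.21700 +0.97280 -0.08100]
  R  [+0.61620 +0.20087 +0.76155]
t = (-0.05580, +0.21453, +1.42887) m
tr R = 2.491458; θ = arccos((tr R − 1)/2) = 0.729168 rad = 41.778°
axis k = ((R−Rᵀ)₃₂, (R−Rᵀ)₁₃, (R−Rᵀ)₂₁) / (2 sinθ) = (+0.211534, -0.945010, -0.249418)
rvec = θ·k = (+0.154244, -0.689071, -0.181868)

rvec=(0.1542, -0.6891, -0.1819) tvec=(-0.0558, 0.2145, 1.4289)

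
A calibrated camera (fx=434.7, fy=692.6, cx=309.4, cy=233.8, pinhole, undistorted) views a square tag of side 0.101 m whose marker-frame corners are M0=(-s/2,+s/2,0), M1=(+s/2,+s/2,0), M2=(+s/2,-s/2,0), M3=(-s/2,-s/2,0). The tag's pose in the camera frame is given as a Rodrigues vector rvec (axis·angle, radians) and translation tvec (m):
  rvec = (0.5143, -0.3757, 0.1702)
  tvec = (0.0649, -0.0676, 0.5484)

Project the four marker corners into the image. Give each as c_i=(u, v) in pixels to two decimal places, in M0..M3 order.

Intrinsics K: fx=434.7, fy=692.6, cx=309.4, cy=233.8
Marker side s = 0.101 m; corners in marker frame (Z=0):
  M0 = (-0.0505, +0.0505, 0)
  M1 = (+0.0505, +0.0505, 0)
  M2 = (+0.0505, -0.0505, 0)
  M3 = (-0.0505, -0.0505, 0)
rvec = (0.5143, -0.3757, 0.1702), |rvec| = θ = 0.65926 rad = 37.773°
Rodrigues: sinθ=0.61253, 1−cosθ=0.20955; R = I + sinθ·[k]× + (1−cosθ)·[k]×²:
    [+0.91798 -0.25130 -0.30687]
    [+0.06497 +0.85850 -0.50868]
    [+0.39128 +0.44702 +0.80441]
t = (0.0649, -0.0676, 0.5484) m
M0: Pc = R·M0+t = (+0.00585, -0.02753, +0.55121); u = 434.7·(+0.00585)/0.55121 + 309.4 = 314.0147, v = 692.6·(-0.02753)/0.55121 + 233.8 = 199.2126
M1: Pc = R·M1+t = (+0.09857, -0.02096, +0.59073); u = 434.7·(+0.09857)/0.59073 + 309.4 = 381.9322, v = 692.6·(-0.02096)/0.59073 + 233.8 = 209.2204
M2: Pc = R·M2+t = (+0.12395, -0.10767, +0.54559); u = 434.7·(+0.12395)/0.54559 + 309.4 = 408.1571, v = 692.6·(-0.10767)/0.54559 + 233.8 = 97.1129
M3: Pc = R·M3+t = (+0.03123, -0.11424, +0.50607); u = 434.7·(+0.03123)/0.50607 + 309.4 = 336.2282, v = 692.6·(-0.11424)/0.50607 + 233.8 = 77.4578

c0=(314.01, 199.21) c1=(381.93, 209.22) c2=(408.16, 97.11) c3=(336.23, 77.46)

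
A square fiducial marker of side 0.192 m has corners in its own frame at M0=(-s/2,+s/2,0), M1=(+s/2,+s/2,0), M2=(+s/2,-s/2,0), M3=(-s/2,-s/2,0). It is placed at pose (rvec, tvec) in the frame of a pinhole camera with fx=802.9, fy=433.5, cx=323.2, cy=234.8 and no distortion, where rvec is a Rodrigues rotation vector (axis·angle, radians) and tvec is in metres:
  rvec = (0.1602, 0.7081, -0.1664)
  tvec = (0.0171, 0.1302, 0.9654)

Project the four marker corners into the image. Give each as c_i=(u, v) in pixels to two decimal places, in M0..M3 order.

Intrinsics K: fx=802.9, fy=433.5, cx=323.2, cy=234.8
Marker side s = 0.192 m; corners in marker frame (Z=0):
  M0 = (-0.0960, +0.0960, 0)
  M1 = (+0.0960, +0.0960, 0)
  M2 = (+0.0960, -0.0960, 0)
  M3 = (-0.0960, -0.0960, 0)
rvec = (0.1602, 0.7081, -0.1664), |rvec| = θ = 0.74482 rad = 42.675°
Rodrigues: sinθ=0.67784, 1−cosθ=0.26479; R = I + sinθ·[k]× + (1−cosθ)·[k]×²:
    [+0.74746 +0.20558 +0.63170]
    [-0.09729 +0.97453 -0.20203]
    [-0.65715 +0.08955 +0.74843]
t = (0.0171, 0.1302, 0.9654) m
M0: Pc = R·M0+t = (-0.03492, +0.23310, +1.03708); u = 802.9·(-0.03492)/1.03708 + 323.2 = 296.1650, v = 433.5·(+0.23310)/1.03708 + 234.8 = 332.2336
M1: Pc = R·M1+t = (+0.10859, +0.21442, +0.91091); u = 802.9·(+0.10859)/0.91091 + 323.2 = 418.9155, v = 433.5·(+0.21442)/0.91091 + 234.8 = 336.8396
M2: Pc = R·M2+t = (+0.06912, +0.02730, +0.89372); u = 802.9·(+0.06912)/0.89372 + 323.2 = 385.2965, v = 433.5·(+0.02730)/0.89372 + 234.8 = 248.0443
M3: Pc = R·M3+t = (-0.07439, +0.04598, +1.01989); u = 802.9·(-0.07439)/1.01989 + 323.2 = 264.6356, v = 433.5·(+0.04598)/1.01989 + 234.8 = 254.3456

c0=(296.17, 332.23) c1=(418.92, 336.84) c2=(385.30, 248.04) c3=(264.64, 254.35)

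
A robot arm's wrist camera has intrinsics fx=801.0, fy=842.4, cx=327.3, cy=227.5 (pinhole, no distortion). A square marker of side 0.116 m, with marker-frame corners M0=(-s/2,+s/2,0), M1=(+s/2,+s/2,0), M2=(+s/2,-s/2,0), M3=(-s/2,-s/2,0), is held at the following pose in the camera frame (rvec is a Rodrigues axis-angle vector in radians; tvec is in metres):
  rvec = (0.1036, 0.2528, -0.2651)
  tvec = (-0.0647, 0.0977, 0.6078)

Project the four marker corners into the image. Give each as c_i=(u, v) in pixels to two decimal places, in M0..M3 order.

Intrinsics K: fx=801.0, fy=842.4, cx=327.3, cy=227.5
Marker side s = 0.116 m; corners in marker frame (Z=0):
  M0 = (-0.0580, +0.0580, 0)
  M1 = (+0.0580, +0.0580, 0)
  M2 = (+0.0580, -0.0580, 0)
  M3 = (-0.0580, -0.0580, 0)
rvec = (0.1036, 0.2528, -0.2651), |rvec| = θ = 0.38068 rad = 21.811°
Rodrigues: sinθ=0.37155, 1−cosθ=0.07159; R = I + sinθ·[k]× + (1−cosθ)·[k]×²:
    [+0.93371 +0.27168 +0.23317]
    [-0.24581 +0.95998 -0.13422]
    [-0.26031 +0.06801 +0.96313]
t = (-0.0647, 0.0977, 0.6078) m
M0: Pc = R·M0+t = (-0.10310, +0.16764, +0.62684); u = 801.0·(-0.10310)/0.62684 + 327.3 = 195.5581, v = 842.4·(+0.16764)/0.62684 + 227.5 = 452.7820
M1: Pc = R·M1+t = (+0.00521, +0.13912, +0.59665); u = 801.0·(+0.00521)/0.59665 + 327.3 = 334.2983, v = 842.4·(+0.13912)/0.59665 + 227.5 = 423.9253
M2: Pc = R·M2+t = (-0.02630, +0.02776, +0.58876); u = 801.0·(-0.02630)/0.58876 + 327.3 = 291.5162, v = 842.4·(+0.02776)/0.58876 + 227.5 = 267.2255
M3: Pc = R·M3+t = (-0.13461, +0.05628, +0.61895); u = 801.0·(-0.13461)/0.61895 + 327.3 = 153.0947, v = 842.4·(+0.05628)/0.61895 + 227.5 = 304.0945

c0=(195.56, 452.78) c1=(334.30, 423.93) c2=(291.52, 267.23) c3=(153.09, 304.09)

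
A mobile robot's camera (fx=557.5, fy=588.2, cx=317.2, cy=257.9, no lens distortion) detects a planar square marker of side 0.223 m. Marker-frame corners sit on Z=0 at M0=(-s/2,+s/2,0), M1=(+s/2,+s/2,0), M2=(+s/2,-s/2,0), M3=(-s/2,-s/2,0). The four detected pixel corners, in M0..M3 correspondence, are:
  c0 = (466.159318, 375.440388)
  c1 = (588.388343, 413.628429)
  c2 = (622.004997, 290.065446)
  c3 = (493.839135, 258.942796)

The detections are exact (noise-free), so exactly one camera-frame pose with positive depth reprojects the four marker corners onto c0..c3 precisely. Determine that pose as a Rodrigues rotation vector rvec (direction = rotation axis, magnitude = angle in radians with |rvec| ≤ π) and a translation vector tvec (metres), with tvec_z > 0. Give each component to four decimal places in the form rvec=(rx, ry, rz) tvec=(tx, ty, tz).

rvec=(0.1100, 0.3380, 0.2222) tvec=(0.4162, 0.1361, 1.0403)

Intrinsics K: fx=557.5, fy=588.2, cx=317.2, cy=257.9
Marker side s = 0.223 m; corners in marker frame (Z=0):
  M0 = (-0.1115, +0.1115, 0)
  M1 = (+0.1115, +0.1115, 0)
  M2 = (+0.1115, -0.1115, 0)
  M3 = (-0.1115, -0.1115, 0)
Detected image corners:
  c0 = (466.159318, 375.440388) px
  c1 = (588.388343, 413.628429) px
  c2 = (622.004997, 290.065446) px
  c3 = (493.839135, 258.942796) px
Planar DLT: solve 8×8 A·h = b for H (H[2,2]=1):
  H  [+396.33430 -61.96785 +540.24072]
  H  [+53.99603 +583.96479 +334.85732]
  H  [-0.30388 +0.13826 +1.00000]
B = K⁻¹H; ‖b₁‖=0.961304, ‖b₂‖=0.961304; λ = 2/(‖b₁‖+‖b₂‖) = 1.040254, sign → tz>0 ⇒ λ=+1.040254
r₁ = λ·B[:,0] = (+0.91939,+0.23409,-0.31611); r₂ = λ·B[:,1] = (-0.19746,+0.96970,+0.14382)
r₃ = r₁×r₂ = (+0.34020,-0.06981,+0.93776); SVD([r₁ r₂ r₃]) → R = UVᵀ:
  R  [+0.91939 -0.19746 +0.34020]
  R  [+0.23409 +0.96970 -0.06981]
  R  [-0.31611 +0.14382 +0.93776]
t = (+0.41618, +0.13610, +1.04025) m
tr R = 2.826849; θ = arccos((tr R − 1)/2) = 0.419176 rad = 24.017°
axis k = ((R−Rᵀ)₃₂, (R−Rᵀ)₁₃, (R−Rᵀ)₂₁) / (2 sinθ) = (+0.262439, +0.806266, +0.530152)
rvec = θ·k = (+0.110008, +0.337967, +0.222227)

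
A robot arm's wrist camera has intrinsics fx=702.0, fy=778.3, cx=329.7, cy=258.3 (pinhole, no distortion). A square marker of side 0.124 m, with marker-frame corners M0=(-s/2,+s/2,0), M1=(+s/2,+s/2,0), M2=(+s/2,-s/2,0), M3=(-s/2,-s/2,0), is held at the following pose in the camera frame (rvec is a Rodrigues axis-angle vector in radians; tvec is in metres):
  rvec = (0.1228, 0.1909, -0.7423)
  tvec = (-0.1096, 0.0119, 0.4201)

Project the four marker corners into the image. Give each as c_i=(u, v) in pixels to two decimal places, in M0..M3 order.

c0=(149.35, 433.28) c1=(290.80, 289.41) c2=(143.54, 115.25) c3=(9.46, 271.73)

Intrinsics K: fx=702.0, fy=778.3, cx=329.7, cy=258.3
Marker side s = 0.124 m; corners in marker frame (Z=0):
  M0 = (-0.0620, +0.0620, 0)
  M1 = (+0.0620, +0.0620, 0)
  M2 = (+0.0620, -0.0620, 0)
  M3 = (-0.0620, -0.0620, 0)
rvec = (0.1228, 0.1909, -0.7423), |rvec| = θ = 0.77623 rad = 44.475°
Rodrigues: sinθ=0.70059, 1−cosθ=0.28644; R = I + sinθ·[k]× + (1−cosθ)·[k]×²:
    [+0.72073 +0.68111 +0.12896]
    [-0.65883 +0.73088 -0.17820]
    [-0.21563 +0.04347 +0.97551]
t = (-0.1096, 0.0119, 0.4201) m
M0: Pc = R·M0+t = (-0.11206, +0.09806, +0.43616); u = 702.0·(-0.11206)/0.43616 + 329.7 = 149.3474, v = 778.3·(+0.09806)/0.43616 + 258.3 = 433.2839
M1: Pc = R·M1+t = (-0.02269, +0.01637, +0.40943); u = 702.0·(-0.02269)/0.40943 + 329.7 = 290.8032, v = 778.3·(+0.01637)/0.40943 + 258.3 = 289.4142
M2: Pc = R·M2+t = (-0.10714, -0.07426, +0.40404); u = 702.0·(-0.10714)/0.40404 + 329.7 = 143.5406, v = 778.3·(-0.07426)/0.40404 + 258.3 = 115.2478
M3: Pc = R·M3+t = (-0.19651, +0.00743, +0.43077); u = 702.0·(-0.19651)/0.43077 + 329.7 = 9.4555, v = 778.3·(+0.00743)/0.43077 + 258.3 = 271.7284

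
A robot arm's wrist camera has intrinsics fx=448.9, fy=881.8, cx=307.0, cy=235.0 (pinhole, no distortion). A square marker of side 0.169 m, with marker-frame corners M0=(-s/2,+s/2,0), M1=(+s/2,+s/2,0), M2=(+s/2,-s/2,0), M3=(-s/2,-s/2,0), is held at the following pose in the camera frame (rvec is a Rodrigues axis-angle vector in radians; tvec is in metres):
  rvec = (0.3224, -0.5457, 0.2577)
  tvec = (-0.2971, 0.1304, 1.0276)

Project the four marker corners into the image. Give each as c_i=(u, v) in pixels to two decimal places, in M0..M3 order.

c0=(130.29, 406.77) c1=(202.41, 413.25) c2=(221.77, 290.03) c3=(148.59, 271.52)

Intrinsics K: fx=448.9, fy=881.8, cx=307.0, cy=235.0
Marker side s = 0.169 m; corners in marker frame (Z=0):
  M0 = (-0.0845, +0.0845, 0)
  M1 = (+0.0845, +0.0845, 0)
  M2 = (+0.0845, -0.0845, 0)
  M3 = (-0.0845, -0.0845, 0)
rvec = (0.3224, -0.5457, 0.2577), |rvec| = θ = 0.68421 rad = 39.202°
Rodrigues: sinθ=0.63206, 1−cosθ=0.22508; R = I + sinθ·[k]× + (1−cosθ)·[k]×²:
    [+0.82490 -0.32265 -0.46416]
    [+0.15347 +0.91810 -0.36544]
    [+0.54405 +0.23021 +0.80685]
t = (-0.2971, 0.1304, 1.0276) m
M0: Pc = R·M0+t = (-0.39407, +0.19501, +1.00108); u = 448.9·(-0.39407)/1.00108 + 307.0 = 130.2941, v = 881.8·(+0.19501)/1.00108 + 235.0 = 406.7749
M1: Pc = R·M1+t = (-0.25466, +0.22095, +1.09303); u = 448.9·(-0.25466)/1.09303 + 307.0 = 202.4124, v = 881.8·(+0.22095)/1.09303 + 235.0 = 413.2496
M2: Pc = R·M2+t = (-0.20013, +0.06579, +1.05412); u = 448.9·(-0.20013)/1.05412 + 307.0 = 221.7729, v = 881.8·(+0.06579)/1.05412 + 235.0 = 290.0345
M3: Pc = R·M3+t = (-0.33954, +0.03985, +0.96217); u = 448.9·(-0.33954)/0.96217 + 307.0 = 148.5885, v = 881.8·(+0.03985)/0.96217 + 235.0 = 271.5236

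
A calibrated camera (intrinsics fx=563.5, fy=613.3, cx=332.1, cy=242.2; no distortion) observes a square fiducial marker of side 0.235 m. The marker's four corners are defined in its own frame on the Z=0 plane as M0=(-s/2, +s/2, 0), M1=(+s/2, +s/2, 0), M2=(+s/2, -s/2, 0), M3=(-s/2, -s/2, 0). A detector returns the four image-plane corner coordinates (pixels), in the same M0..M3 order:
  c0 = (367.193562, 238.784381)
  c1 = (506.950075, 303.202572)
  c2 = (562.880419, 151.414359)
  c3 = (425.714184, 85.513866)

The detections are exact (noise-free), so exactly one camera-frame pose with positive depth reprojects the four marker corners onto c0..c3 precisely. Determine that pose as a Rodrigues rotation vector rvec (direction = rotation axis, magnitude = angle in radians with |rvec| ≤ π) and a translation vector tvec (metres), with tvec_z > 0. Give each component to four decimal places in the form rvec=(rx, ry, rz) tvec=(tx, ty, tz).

rvec=(-0.0345, -0.0640, 0.3975) tvec=(0.2067, -0.0675, 0.8674)

Intrinsics K: fx=563.5, fy=613.3, cx=332.1, cy=242.2
Marker side s = 0.235 m; corners in marker frame (Z=0):
  M0 = (-0.1175, +0.1175, 0)
  M1 = (+0.1175, +0.1175, 0)
  M2 = (+0.1175, -0.1175, 0)
  M3 = (-0.1175, -0.1175, 0)
Detected image corners:
  c0 = (367.193562, 238.784381) px
  c1 = (506.950075, 303.202572) px
  c2 = (562.880419, 151.414359) px
  c3 = (425.714184, 85.513866) px
Planar DLT: solve 8×8 A·h = b for H (H[2,2]=1):
  H  [+618.99110 -268.21499 +466.38424]
  H  [+289.76631 +638.69063 +194.49785]
  H  [+0.06405 -0.05313 +1.00000]
B = K⁻¹H; ‖b₁‖=1.152913, ‖b₂‖=1.152913; λ = 2/(‖b₁‖+‖b₂‖) = 0.867368, sign → tz>0 ⇒ λ=+0.867368
r₁ = λ·B[:,0] = (+0.92004,+0.38787,+0.05556); r₂ = λ·B[:,1] = (-0.38569,+0.92148,-0.04609)
r₃ = r₁×r₂ = (-0.06907,+0.02097,+0.99739); SVD([r₁ r₂ r₃]) → R = UVᵀ:
  R  [+0.92004 -0.38569 -0.06907]
  R  [+0.38787 +0.92148 +0.02097]
  R  [+0.05556 -0.04609 +0.99739]
t = (+0.20670, -0.06746, +0.86737) m
tr R = 2.838908; θ = arccos((tr R − 1)/2) = 0.404106 rad = 23.154°
axis k = ((R−Rᵀ)₃₂, (R−Rᵀ)₁₃, (R−Rᵀ)₂₁) / (2 sinθ) = (-0.085277, -0.158479, +0.983673)
rvec = θ·k = (-0.034461, -0.064042, +0.397508)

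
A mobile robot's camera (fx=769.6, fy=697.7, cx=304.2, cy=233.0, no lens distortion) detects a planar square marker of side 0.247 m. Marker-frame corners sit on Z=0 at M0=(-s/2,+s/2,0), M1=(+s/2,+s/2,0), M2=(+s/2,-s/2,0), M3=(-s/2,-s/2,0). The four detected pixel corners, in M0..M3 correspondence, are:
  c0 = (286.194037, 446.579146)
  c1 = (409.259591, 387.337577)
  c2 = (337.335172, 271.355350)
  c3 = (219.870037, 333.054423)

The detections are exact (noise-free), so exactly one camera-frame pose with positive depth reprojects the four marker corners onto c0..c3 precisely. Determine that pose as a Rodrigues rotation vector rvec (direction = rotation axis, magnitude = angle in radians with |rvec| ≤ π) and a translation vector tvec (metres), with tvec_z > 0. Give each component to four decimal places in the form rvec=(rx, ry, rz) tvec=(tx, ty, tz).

rvec=(-0.0898, 0.2258, -0.5220) tvec=(0.0129, 0.2419, 1.3359)

Intrinsics K: fx=769.6, fy=697.7, cx=304.2, cy=233.0
Marker side s = 0.247 m; corners in marker frame (Z=0):
  M0 = (-0.1235, +0.1235, 0)
  M1 = (+0.1235, +0.1235, 0)
  M2 = (+0.1235, -0.1235, 0)
  M3 = (-0.1235, -0.1235, 0)
Detected image corners:
  c0 = (286.194037, 446.579146) px
  c1 = (409.259591, 387.337577) px
  c2 = (337.335172, 271.355350) px
  c3 = (219.870037, 333.054423) px
Planar DLT: solve 8×8 A·h = b for H (H[2,2]=1):
  H  [+442.03533 +246.31724 +311.64983]
  H  [-296.23270 +426.22200 +359.36050]
  H  [-0.14280 -0.10645 +1.00000]
B = K⁻¹H; ‖b₁‖=0.748578, ‖b₂‖=0.748578; λ = 2/(‖b₁‖+‖b₂‖) = 1.335865, sign → tz>0 ⇒ λ=+1.335865
r₁ = λ·B[:,0] = (+0.84268,-0.50348,-0.19076); r₂ = λ·B[:,1] = (+0.48377,+0.86357,-0.14221)
r₃ = r₁×r₂ = (+0.23633,+0.02755,+0.97128); SVD([r₁ r₂ r₃]) → R = UVᵀ:
  R  [+0.84268 +0.48377 +0.23633]
  R  [-0.50348 +0.86357 +0.02755]
  R  [-0.19076 -0.14221 +0.97128]
t = (+0.01293, +0.24194, +1.33587) m
tr R = 2.677531; θ = arccos((tr R − 1)/2) = 0.575785 rad = 32.990°
axis k = ((R−Rᵀ)₃₂, (R−Rᵀ)₁₃, (R−Rᵀ)₂₁) / (2 sinθ) = (-0.155891, +0.392196, -0.906576)
rvec = θ·k = (-0.089760, +0.225821, -0.521993)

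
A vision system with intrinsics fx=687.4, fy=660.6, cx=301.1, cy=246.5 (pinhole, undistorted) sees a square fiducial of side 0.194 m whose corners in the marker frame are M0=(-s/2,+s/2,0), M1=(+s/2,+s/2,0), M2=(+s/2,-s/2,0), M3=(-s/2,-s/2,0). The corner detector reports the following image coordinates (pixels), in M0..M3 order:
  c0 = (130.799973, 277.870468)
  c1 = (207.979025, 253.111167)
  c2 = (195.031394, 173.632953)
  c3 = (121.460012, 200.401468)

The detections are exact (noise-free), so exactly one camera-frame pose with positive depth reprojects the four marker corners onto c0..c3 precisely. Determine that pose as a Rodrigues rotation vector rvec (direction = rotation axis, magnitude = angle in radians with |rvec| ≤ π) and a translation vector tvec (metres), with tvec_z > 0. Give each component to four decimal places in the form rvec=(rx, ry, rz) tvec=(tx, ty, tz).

Intrinsics K: fx=687.4, fy=660.6, cx=301.1, cy=246.5
Marker side s = 0.194 m; corners in marker frame (Z=0):
  M0 = (-0.0970, +0.0970, 0)
  M1 = (+0.0970, +0.0970, 0)
  M2 = (+0.0970, -0.0970, 0)
  M3 = (-0.0970, -0.0970, 0)
Detected image corners:
  c0 = (130.799973, 277.870468) px
  c1 = (207.979025, 253.111167) px
  c2 = (195.031394, 173.632953) px
  c3 = (121.460012, 200.401468) px
Planar DLT: solve 8×8 A·h = b for H (H[2,2]=1):
  H  [+355.06223 +21.76213 +162.95795]
  H  [-178.86887 +355.37511 +225.68312]
  H  [-0.20312 -0.21669 +1.00000]
B = K⁻¹H; ‖b₁‖=0.667760, ‖b₂‖=0.667760; λ = 2/(‖b₁‖+‖b₂‖) = 1.497544, sign → tz>0 ⇒ λ=+1.497544
r₁ = λ·B[:,0] = (+0.90676,-0.29198,-0.30418); r₂ = λ·B[:,1] = (+0.18955,+0.92670,-0.32450)
r₃ = r₁×r₂ = (+0.37663,+0.23658,+0.89564); SVD([r₁ r₂ r₃]) → R = UVᵀ:
  R  [+0.90676 +0.18955 +0.37663]
  R  [-0.29198 +0.92670 +0.23658]
  R  [-0.30418 -0.32450 +0.89564]
t = (-0.30095, -0.04719, +1.49754) m
tr R = 2.729108; θ = arccos((tr R − 1)/2) = 0.526534 rad = 30.168°
axis k = ((R−Rᵀ)₃₂, (R−Rᵀ)₁₃, (R−Rᵀ)₂₁) / (2 sinθ) = (-0.558245, +0.677368, -0.479098)
rvec = θ·k = (-0.293935, +0.356657, -0.252261)

rvec=(-0.2939, 0.3567, -0.2523) tvec=(-0.3010, -0.0472, 1.4975)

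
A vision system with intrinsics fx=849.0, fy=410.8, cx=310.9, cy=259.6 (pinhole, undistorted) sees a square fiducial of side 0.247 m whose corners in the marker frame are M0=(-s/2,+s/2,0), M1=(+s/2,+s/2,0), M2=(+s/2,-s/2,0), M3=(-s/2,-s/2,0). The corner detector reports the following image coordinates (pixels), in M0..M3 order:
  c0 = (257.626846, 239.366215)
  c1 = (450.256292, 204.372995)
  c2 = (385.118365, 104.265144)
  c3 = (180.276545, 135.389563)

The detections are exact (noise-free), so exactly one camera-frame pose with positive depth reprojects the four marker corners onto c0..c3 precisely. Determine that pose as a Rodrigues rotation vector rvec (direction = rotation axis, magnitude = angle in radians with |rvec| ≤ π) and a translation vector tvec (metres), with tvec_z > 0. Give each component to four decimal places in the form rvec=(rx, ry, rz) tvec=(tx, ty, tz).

rvec=(0.1308, -0.2318, -0.3536) tvec=(0.0122, -0.2061, 0.9612)

Intrinsics K: fx=849.0, fy=410.8, cx=310.9, cy=259.6
Marker side s = 0.247 m; corners in marker frame (Z=0):
  M0 = (-0.1235, +0.1235, 0)
  M1 = (+0.1235, +0.1235, 0)
  M2 = (+0.1235, -0.1235, 0)
  M3 = (-0.1235, -0.1235, 0)
Detected image corners:
  c0 = (257.626846, 239.366215) px
  c1 = (450.256292, 204.372995) px
  c2 = (385.118365, 104.265144) px
  c3 = (180.276545, 135.389563) px
Planar DLT: solve 8×8 A·h = b for H (H[2,2]=1):
  H  [+870.83135 +343.05717 +321.65712]
  H  [-98.17588 +442.58272 +171.51419]
  H  [+0.20974 +0.17360 +1.00000]
B = K⁻¹H; ‖b₁‖=1.040409, ‖b₂‖=1.040409; λ = 2/(‖b₁‖+‖b₂‖) = 0.961160, sign → tz>0 ⇒ λ=+0.961160
r₁ = λ·B[:,0] = (+0.91205,-0.35710,+0.20159); r₂ = λ·B[:,1] = (+0.32728,+0.93008,+0.16686)
r₃ = r₁×r₂ = (-0.24708,-0.08621,+0.96515); SVD([r₁ r₂ r₃]) → R = UVᵀ:
  R  [+0.91205 +0.32728 -0.24708]
  R  [-0.35710 +0.93008 -0.08621]
  R  [+0.20159 +0.16686 +0.96515]
t = (+0.01218, -0.20610, +0.96116) m
tr R = 2.807287; θ = arccos((tr R − 1)/2) = 0.442595 rad = 25.359°
axis k = ((R−Rᵀ)₃₂, (R−Rᵀ)₁₃, (R−Rᵀ)₂₁) / (2 sinθ) = (+0.295435, -0.523800, -0.798969)
rvec = θ·k = (+0.130758, -0.231831, -0.353620)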